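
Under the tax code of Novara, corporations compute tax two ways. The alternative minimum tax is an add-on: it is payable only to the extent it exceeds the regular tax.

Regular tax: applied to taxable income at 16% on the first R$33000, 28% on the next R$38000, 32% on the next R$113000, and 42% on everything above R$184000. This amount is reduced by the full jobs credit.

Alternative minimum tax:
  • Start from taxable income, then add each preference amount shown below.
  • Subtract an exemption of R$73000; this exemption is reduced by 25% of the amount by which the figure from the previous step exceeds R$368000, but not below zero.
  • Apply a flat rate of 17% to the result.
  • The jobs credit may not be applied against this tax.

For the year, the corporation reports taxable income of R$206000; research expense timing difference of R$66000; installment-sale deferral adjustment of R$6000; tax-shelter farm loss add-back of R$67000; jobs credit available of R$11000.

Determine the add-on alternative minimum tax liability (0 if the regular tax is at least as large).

R$0

Regular tax:
  R$33000 × 16% = R$5280
  R$38000 × 28% = R$10640
  R$113000 × 32% = R$36160
  R$22000 × 42% = R$9240
  → R$61320
  Less jobs credit R$11000 → R$50320

Alternative minimum tax:
  Adjusted income: R$206000 + R$66000 + R$6000 + R$67000 = R$345000
  Exemption: R$345000 ≤ R$368000, so full R$73000 applies
  Base: R$345000 − R$73000 = R$272000
  R$272000 × 17% = R$46240

R$46240 ≤ R$50320, so no add-on is due.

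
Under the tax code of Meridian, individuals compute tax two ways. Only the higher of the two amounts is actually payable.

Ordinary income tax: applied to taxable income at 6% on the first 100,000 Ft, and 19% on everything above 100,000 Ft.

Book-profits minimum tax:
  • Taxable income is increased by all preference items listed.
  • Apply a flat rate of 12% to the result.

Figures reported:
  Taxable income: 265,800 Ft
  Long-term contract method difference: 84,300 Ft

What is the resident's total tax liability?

Book-profits minimum tax:
  Adjusted income: 265,800 Ft + 84,300 Ft = 350,100 Ft
  350,100 Ft × 12% = 42,012 Ft

Ordinary income tax:
  100,000 Ft × 6% = 6,000 Ft
  165,800 Ft × 19% = 31,502 Ft
  → 37,502 Ft

42,012 Ft > 37,502 Ft, so the book-profits minimum tax is the binding amount.

42,012 Ft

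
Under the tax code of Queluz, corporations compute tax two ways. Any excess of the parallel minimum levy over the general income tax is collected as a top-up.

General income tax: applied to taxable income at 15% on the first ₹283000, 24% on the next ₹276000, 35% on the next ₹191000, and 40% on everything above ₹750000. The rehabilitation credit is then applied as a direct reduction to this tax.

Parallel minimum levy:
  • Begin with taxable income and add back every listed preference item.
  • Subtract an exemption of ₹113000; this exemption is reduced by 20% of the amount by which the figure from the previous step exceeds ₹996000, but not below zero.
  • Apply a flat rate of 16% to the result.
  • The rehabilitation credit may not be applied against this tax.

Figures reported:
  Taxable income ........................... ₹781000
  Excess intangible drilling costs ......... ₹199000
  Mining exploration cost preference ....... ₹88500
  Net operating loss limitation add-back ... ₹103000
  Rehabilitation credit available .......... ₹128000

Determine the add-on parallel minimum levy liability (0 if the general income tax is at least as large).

General income tax:
  ₹283000 × 15% = ₹42450
  ₹276000 × 24% = ₹66240
  ₹191000 × 35% = ₹66850
  ₹31000 × 40% = ₹12400
  → ₹187940
  Less rehabilitation credit ₹128000 → ₹59940

Parallel minimum levy:
  Adjusted income: ₹781000 + ₹199000 + ₹88500 + ₹103000 = ₹1171500
  Exemption: ₹113000 − 20% × (₹1171500 − ₹996000) = ₹113000 − ₹35100 = ₹77900
  Base: ₹1171500 − ₹77900 = ₹1093600
  ₹1093600 × 16% = ₹174976

Excess of parallel minimum levy over general income tax: ₹174976 − ₹59940 = ₹115036.

₹115036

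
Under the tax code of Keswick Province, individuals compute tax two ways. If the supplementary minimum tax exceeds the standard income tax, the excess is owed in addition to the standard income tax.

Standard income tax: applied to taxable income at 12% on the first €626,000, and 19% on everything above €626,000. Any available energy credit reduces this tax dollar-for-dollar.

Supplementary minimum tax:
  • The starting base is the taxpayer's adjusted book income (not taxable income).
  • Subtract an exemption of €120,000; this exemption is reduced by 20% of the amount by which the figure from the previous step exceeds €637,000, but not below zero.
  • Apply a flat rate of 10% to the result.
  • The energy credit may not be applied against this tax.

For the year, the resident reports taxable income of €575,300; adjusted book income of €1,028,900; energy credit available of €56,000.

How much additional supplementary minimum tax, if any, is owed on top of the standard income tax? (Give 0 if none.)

€85,692

Supplementary minimum tax:
  Base (adjusted book income): €1,028,900
  Exemption: €120,000 − 20% × (€1,028,900 − €637,000) = €120,000 − €78,380 = €41,620
  Base: €1,028,900 − €41,620 = €987,280
  €987,280 × 10% = €98,728

Standard income tax:
  €575,300 × 12% = €69,036
  Less energy credit €56,000 → €13,036

Excess of supplementary minimum tax over standard income tax: €98,728 − €13,036 = €85,692.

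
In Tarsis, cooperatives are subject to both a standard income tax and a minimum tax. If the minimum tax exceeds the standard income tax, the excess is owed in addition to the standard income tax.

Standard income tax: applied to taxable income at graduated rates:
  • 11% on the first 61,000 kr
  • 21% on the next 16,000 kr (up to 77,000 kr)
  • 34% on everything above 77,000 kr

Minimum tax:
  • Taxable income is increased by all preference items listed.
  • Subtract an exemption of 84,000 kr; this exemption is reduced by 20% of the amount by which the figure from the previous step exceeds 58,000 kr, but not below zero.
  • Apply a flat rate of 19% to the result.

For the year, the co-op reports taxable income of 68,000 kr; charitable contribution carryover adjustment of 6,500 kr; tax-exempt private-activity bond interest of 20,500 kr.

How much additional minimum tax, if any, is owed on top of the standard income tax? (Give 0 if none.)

Minimum tax:
  Adjusted income: 68,000 kr + 6,500 kr + 20,500 kr = 95,000 kr
  Exemption: 84,000 kr − 20% × (95,000 kr − 58,000 kr) = 84,000 kr − 7,400 kr = 76,600 kr
  Base: 95,000 kr − 76,600 kr = 18,400 kr
  18,400 kr × 19% = 3,496 kr

Standard income tax:
  61,000 kr × 11% = 6,710 kr
  7,000 kr × 21% = 1,470 kr
  → 8,180 kr

3,496 kr ≤ 8,180 kr, so no add-on is due.

0 kr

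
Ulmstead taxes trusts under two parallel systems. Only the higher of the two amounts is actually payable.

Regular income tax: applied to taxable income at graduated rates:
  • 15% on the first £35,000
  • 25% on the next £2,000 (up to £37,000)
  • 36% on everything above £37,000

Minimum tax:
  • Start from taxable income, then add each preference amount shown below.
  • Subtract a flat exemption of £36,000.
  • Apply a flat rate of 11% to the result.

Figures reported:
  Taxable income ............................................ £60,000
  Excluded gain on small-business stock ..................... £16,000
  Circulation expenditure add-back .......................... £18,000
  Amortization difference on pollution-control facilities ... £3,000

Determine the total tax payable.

Regular income tax:
  £35,000 × 15% = £5,250
  £2,000 × 25% = £500
  £23,000 × 36% = £8,280
  → £14,030

Minimum tax:
  Adjusted income: £60,000 + £16,000 + £18,000 + £3,000 = £97,000
  Less exemption £36,000 → base £61,000
  £61,000 × 11% = £6,710

£14,030 > £6,710, so the regular income tax governs.

£14,030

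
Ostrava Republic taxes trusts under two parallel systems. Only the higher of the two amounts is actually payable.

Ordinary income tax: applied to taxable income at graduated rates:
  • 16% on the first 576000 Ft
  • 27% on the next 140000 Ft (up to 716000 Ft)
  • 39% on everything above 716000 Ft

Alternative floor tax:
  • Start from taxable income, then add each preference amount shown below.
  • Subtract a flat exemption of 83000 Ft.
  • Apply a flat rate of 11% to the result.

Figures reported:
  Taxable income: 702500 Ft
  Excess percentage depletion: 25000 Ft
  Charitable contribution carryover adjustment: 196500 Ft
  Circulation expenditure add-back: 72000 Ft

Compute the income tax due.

126315 Ft

Alternative floor tax:
  Adjusted income: 702500 Ft + 25000 Ft + 196500 Ft + 72000 Ft = 996000 Ft
  Less exemption 83000 Ft → base 913000 Ft
  913000 Ft × 11% = 100430 Ft

Ordinary income tax:
  576000 Ft × 16% = 92160 Ft
  126500 Ft × 27% = 34155 Ft
  → 126315 Ft

126315 Ft > 100430 Ft, so the ordinary income tax governs.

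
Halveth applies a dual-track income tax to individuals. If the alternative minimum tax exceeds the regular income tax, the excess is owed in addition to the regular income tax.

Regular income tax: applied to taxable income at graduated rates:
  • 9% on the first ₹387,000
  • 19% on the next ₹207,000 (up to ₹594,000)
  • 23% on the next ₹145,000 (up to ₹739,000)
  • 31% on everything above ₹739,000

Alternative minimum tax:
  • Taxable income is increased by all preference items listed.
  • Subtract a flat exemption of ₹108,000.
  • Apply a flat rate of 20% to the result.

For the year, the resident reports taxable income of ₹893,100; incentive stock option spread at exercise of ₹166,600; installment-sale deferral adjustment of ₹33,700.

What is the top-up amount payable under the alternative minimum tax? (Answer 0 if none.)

Regular income tax:
  ₹387,000 × 9% = ₹34,830
  ₹207,000 × 19% = ₹39,330
  ₹145,000 × 23% = ₹33,350
  ₹154,100 × 31% = ₹47,771
  → ₹155,281

Alternative minimum tax:
  Adjusted income: ₹893,100 + ₹166,600 + ₹33,700 = ₹1,093,400
  Less exemption ₹108,000 → base ₹985,400
  ₹985,400 × 20% = ₹197,080

Excess of alternative minimum tax over regular income tax: ₹197,080 − ₹155,281 = ₹41,799.

₹41,799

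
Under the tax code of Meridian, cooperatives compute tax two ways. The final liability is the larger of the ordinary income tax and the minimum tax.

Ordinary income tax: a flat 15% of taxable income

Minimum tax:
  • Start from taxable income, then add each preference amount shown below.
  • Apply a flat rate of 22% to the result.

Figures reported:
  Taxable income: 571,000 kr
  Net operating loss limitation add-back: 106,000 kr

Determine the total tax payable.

148,940 kr

Minimum tax:
  Adjusted income: 571,000 kr + 106,000 kr = 677,000 kr
  677,000 kr × 22% = 148,940 kr

Ordinary income tax:
  571,000 kr × 15% = 85,650 kr

148,940 kr > 85,650 kr, so the minimum tax is the binding amount.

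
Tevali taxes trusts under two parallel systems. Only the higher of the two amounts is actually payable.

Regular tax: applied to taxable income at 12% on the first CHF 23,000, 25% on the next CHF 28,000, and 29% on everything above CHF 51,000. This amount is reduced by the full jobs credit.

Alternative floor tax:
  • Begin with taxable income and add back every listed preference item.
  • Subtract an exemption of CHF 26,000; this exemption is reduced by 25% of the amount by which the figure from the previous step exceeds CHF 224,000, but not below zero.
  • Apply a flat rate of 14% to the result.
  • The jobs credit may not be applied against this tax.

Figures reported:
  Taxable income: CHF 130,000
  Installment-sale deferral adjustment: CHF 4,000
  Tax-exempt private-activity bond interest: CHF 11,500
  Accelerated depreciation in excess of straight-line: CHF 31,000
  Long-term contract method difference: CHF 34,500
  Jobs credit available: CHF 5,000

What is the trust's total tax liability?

CHF 27,670

Alternative floor tax:
  Adjusted income: CHF 130,000 + CHF 4,000 + CHF 11,500 + CHF 31,000 + CHF 34,500 = CHF 211,000
  Exemption: CHF 211,000 ≤ CHF 224,000, so full CHF 26,000 applies
  Base: CHF 211,000 − CHF 26,000 = CHF 185,000
  CHF 185,000 × 14% = CHF 25,900

Regular tax:
  CHF 23,000 × 12% = CHF 2,760
  CHF 28,000 × 25% = CHF 7,000
  CHF 79,000 × 29% = CHF 22,910
  → CHF 32,670
  Less jobs credit CHF 5,000 → CHF 27,670

CHF 27,670 > CHF 25,900, so the regular tax governs.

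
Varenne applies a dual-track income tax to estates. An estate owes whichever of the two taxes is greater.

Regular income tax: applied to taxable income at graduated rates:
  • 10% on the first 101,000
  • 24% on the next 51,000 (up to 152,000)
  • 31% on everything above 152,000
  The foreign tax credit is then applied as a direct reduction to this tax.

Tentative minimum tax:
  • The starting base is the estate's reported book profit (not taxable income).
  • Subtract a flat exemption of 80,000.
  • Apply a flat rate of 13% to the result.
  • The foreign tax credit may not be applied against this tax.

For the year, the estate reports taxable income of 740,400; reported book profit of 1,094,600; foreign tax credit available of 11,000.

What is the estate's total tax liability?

193,744

Tentative minimum tax:
  Base (reported book profit): 1,094,600
  Less exemption 80,000 → base 1,014,600
  1,014,600 × 13% = 131,898

Regular income tax:
  101,000 × 10% = 10,100
  51,000 × 24% = 12,240
  588,400 × 31% = 182,404
  → 204,744
  Less foreign tax credit 11,000 → 193,744

193,744 > 131,898, so the regular income tax governs.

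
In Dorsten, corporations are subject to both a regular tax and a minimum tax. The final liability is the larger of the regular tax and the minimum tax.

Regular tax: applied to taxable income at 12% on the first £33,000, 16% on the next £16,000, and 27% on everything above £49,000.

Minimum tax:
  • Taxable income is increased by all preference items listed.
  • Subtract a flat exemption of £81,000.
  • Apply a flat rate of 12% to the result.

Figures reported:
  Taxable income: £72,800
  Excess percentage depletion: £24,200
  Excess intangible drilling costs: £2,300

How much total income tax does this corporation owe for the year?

£12,946

Regular tax:
  £33,000 × 12% = £3,960
  £16,000 × 16% = £2,560
  £23,800 × 27% = £6,426
  → £12,946

Minimum tax:
  Adjusted income: £72,800 + £24,200 + £2,300 = £99,300
  Less exemption £81,000 → base £18,300
  £18,300 × 12% = £2,196

£12,946 > £2,196, so the regular tax governs.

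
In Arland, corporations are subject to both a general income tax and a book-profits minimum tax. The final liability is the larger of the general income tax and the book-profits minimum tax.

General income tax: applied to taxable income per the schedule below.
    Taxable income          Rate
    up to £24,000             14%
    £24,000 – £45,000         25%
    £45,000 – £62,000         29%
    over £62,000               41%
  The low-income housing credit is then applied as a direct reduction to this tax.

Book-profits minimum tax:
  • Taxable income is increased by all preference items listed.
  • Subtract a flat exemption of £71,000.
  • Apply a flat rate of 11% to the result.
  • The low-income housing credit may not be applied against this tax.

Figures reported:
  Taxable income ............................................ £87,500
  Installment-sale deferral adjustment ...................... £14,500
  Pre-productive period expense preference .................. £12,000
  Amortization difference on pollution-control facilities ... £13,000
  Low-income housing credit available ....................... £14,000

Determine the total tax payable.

Book-profits minimum tax:
  Adjusted income: £87,500 + £14,500 + £12,000 + £13,000 = £127,000
  Less exemption £71,000 → base £56,000
  £56,000 × 11% = £6,160

General income tax:
  £24,000 × 14% = £3,360
  £21,000 × 25% = £5,250
  £17,000 × 29% = £4,930
  £25,500 × 41% = £10,455
  → £23,995
  Less low-income housing credit £14,000 → £9,995

£9,995 > £6,160, so the general income tax governs.

£9,995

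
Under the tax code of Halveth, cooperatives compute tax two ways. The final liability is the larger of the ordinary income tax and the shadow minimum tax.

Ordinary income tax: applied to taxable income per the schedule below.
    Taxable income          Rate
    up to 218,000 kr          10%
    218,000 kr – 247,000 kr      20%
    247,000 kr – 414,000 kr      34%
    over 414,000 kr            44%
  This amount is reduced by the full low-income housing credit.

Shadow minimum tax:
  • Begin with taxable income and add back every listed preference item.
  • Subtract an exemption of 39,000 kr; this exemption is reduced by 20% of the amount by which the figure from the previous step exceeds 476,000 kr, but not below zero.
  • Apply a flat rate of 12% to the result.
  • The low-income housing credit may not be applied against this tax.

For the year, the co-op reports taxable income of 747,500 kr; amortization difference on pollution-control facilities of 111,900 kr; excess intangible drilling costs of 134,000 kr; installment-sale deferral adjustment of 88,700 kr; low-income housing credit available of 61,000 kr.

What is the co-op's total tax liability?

170,120 kr

Ordinary income tax:
  218,000 kr × 10% = 21,800 kr
  29,000 kr × 20% = 5,800 kr
  167,000 kr × 34% = 56,780 kr
  333,500 kr × 44% = 146,740 kr
  → 231,120 kr
  Less low-income housing credit 61,000 kr → 170,120 kr

Shadow minimum tax:
  Adjusted income: 747,500 kr + 111,900 kr + 134,000 kr + 88,700 kr = 1,082,100 kr
  Exemption: 20% × (1,082,100 kr − 476,000 kr) = 121,220 kr ≥ 39,000 kr, so the exemption is fully phased out
  Base: 1,082,100 kr − 0 kr = 1,082,100 kr
  1,082,100 kr × 12% = 129,852 kr

170,120 kr > 129,852 kr, so the ordinary income tax governs.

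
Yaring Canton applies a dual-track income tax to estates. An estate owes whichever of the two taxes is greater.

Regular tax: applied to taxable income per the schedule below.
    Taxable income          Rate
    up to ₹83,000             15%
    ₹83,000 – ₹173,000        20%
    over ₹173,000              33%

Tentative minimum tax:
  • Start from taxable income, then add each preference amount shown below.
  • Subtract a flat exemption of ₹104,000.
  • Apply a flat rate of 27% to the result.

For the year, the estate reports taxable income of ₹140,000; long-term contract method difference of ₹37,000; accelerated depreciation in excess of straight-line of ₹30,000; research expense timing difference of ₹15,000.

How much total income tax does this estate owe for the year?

₹31,860

Regular tax:
  ₹83,000 × 15% = ₹12,450
  ₹57,000 × 20% = ₹11,400
  → ₹23,850

Tentative minimum tax:
  Adjusted income: ₹140,000 + ₹37,000 + ₹30,000 + ₹15,000 = ₹222,000
  Less exemption ₹104,000 → base ₹118,000
  ₹118,000 × 27% = ₹31,860

₹31,860 > ₹23,850, so the tentative minimum tax is the binding amount.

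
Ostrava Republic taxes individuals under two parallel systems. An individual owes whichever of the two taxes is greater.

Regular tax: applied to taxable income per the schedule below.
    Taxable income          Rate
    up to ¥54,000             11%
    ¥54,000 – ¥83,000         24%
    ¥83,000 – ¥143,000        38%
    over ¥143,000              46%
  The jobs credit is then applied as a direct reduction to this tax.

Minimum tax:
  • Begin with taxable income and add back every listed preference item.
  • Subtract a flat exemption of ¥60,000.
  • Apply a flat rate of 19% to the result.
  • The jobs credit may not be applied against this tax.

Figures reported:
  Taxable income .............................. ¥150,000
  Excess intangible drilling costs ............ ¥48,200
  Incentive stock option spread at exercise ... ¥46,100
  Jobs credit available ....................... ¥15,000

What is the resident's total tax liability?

¥35,017

Minimum tax:
  Adjusted income: ¥150,000 + ¥48,200 + ¥46,100 = ¥244,300
  Less exemption ¥60,000 → base ¥184,300
  ¥184,300 × 19% = ¥35,017

Regular tax:
  ¥54,000 × 11% = ¥5,940
  ¥29,000 × 24% = ¥6,960
  ¥60,000 × 38% = ¥22,800
  ¥7,000 × 46% = ¥3,220
  → ¥38,920
  Less jobs credit ¥15,000 → ¥23,920

¥35,017 > ¥23,920, so the minimum tax is the binding amount.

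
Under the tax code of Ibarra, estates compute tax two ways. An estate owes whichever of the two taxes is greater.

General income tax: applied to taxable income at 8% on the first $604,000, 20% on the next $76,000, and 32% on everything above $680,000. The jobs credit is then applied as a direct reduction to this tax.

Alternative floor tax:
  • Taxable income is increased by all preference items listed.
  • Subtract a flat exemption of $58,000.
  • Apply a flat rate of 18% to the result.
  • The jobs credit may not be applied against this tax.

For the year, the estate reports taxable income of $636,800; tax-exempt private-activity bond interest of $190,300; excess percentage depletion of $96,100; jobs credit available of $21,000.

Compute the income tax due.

Alternative floor tax:
  Adjusted income: $636,800 + $190,300 + $96,100 = $923,200
  Less exemption $58,000 → base $865,200
  $865,200 × 18% = $155,736

General income tax:
  $604,000 × 8% = $48,320
  $32,800 × 20% = $6,560
  → $54,880
  Less jobs credit $21,000 → $33,880

$155,736 > $33,880, so the alternative floor tax is the binding amount.

$155,736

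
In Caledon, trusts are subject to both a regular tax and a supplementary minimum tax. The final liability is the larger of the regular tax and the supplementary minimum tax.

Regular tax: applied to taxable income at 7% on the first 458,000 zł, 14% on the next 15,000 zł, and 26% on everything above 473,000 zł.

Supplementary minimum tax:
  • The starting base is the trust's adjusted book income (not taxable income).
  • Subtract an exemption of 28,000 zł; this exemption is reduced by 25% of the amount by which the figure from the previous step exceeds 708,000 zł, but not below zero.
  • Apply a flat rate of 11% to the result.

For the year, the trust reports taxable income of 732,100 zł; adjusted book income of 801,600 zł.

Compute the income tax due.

Supplementary minimum tax:
  Base (adjusted book income): 801,600 zł
  Exemption: 28,000 zł − 25% × (801,600 zł − 708,000 zł) = 28,000 zł − 23,400 zł = 4,600 zł
  Base: 801,600 zł − 4,600 zł = 797,000 zł
  797,000 zł × 11% = 87,670 zł

Regular tax:
  458,000 zł × 7% = 32,060 zł
  15,000 zł × 14% = 2,100 zł
  259,100 zł × 26% = 67,366 zł
  → 101,526 zł

101,526 zł > 87,670 zł, so the regular tax governs.

101,526 zł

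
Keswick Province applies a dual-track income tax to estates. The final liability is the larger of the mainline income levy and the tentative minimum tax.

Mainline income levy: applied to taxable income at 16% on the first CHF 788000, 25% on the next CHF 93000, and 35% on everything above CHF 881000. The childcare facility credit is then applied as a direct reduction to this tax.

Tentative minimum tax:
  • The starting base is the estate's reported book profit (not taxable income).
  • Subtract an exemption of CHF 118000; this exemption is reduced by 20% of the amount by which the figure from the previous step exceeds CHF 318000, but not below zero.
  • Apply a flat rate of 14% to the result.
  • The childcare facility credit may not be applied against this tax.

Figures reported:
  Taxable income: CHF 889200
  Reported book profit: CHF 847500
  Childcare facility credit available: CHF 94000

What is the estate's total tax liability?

Mainline income levy:
  CHF 788000 × 16% = CHF 126080
  CHF 93000 × 25% = CHF 23250
  CHF 8200 × 35% = CHF 2870
  → CHF 152200
  Less childcare facility credit CHF 94000 → CHF 58200

Tentative minimum tax:
  Base (reported book profit): CHF 847500
  Exemption: CHF 118000 − 20% × (CHF 847500 − CHF 318000) = CHF 118000 − CHF 105900 = CHF 12100
  Base: CHF 847500 − CHF 12100 = CHF 835400
  CHF 835400 × 14% = CHF 116956

CHF 116956 > CHF 58200, so the tentative minimum tax is the binding amount.

CHF 116956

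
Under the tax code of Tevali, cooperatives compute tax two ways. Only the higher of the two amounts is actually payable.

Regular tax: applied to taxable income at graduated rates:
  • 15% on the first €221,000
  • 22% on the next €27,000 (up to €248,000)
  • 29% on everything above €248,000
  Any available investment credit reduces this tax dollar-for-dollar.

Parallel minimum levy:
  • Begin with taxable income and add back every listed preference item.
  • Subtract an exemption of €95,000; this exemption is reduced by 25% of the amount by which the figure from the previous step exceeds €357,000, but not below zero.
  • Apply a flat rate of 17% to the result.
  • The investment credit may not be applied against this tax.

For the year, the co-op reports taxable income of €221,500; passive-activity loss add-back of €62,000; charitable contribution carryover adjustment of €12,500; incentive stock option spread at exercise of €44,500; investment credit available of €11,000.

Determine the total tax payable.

Parallel minimum levy:
  Adjusted income: €221,500 + €62,000 + €12,500 + €44,500 = €340,500
  Exemption: €340,500 ≤ €357,000, so full €95,000 applies
  Base: €340,500 − €95,000 = €245,500
  €245,500 × 17% = €41,735

Regular tax:
  €221,000 × 15% = €33,150
  €500 × 22% = €110
  → €33,260
  Less investment credit €11,000 → €22,260

€41,735 > €22,260, so the parallel minimum levy is the binding amount.

€41,735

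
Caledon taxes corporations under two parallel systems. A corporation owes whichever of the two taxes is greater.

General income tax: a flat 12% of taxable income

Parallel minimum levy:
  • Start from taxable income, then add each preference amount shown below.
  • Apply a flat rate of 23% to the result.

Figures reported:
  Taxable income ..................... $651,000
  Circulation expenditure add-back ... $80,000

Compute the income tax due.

General income tax:
  $651,000 × 12% = $78,120

Parallel minimum levy:
  Adjusted income: $651,000 + $80,000 = $731,000
  $731,000 × 23% = $168,130

$168,130 > $78,120, so the parallel minimum levy is the binding amount.

$168,130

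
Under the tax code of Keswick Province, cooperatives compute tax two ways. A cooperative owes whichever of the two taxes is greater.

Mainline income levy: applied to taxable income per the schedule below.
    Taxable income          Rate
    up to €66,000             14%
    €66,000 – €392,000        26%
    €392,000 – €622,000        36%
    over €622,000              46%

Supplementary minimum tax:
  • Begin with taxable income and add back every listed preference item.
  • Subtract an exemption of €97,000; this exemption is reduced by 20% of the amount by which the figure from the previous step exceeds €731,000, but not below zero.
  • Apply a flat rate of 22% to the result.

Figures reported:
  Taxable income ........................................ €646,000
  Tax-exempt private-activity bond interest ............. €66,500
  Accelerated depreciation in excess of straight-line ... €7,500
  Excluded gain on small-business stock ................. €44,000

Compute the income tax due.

€187,840

Mainline income levy:
  €66,000 × 14% = €9,240
  €326,000 × 26% = €84,760
  €230,000 × 36% = €82,800
  €24,000 × 46% = €11,040
  → €187,840

Supplementary minimum tax:
  Adjusted income: €646,000 + €66,500 + €7,500 + €44,000 = €764,000
  Exemption: €97,000 − 20% × (€764,000 − €731,000) = €97,000 − €6,600 = €90,400
  Base: €764,000 − €90,400 = €673,600
  €673,600 × 22% = €148,192

€187,840 > €148,192, so the mainline income levy governs.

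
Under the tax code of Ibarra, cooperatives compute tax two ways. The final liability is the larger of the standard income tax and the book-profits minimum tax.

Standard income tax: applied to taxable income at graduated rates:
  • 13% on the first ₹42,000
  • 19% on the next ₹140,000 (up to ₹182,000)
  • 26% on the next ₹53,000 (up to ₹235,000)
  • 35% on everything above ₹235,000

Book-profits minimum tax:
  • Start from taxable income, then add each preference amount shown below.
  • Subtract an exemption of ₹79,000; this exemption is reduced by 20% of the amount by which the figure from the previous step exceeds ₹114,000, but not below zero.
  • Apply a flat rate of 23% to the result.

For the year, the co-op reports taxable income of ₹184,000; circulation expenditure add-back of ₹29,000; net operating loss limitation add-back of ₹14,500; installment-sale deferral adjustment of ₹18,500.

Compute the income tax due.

₹44,482

Book-profits minimum tax:
  Adjusted income: ₹184,000 + ₹29,000 + ₹14,500 + ₹18,500 = ₹246,000
  Exemption: ₹79,000 − 20% × (₹246,000 − ₹114,000) = ₹79,000 − ₹26,400 = ₹52,600
  Base: ₹246,000 − ₹52,600 = ₹193,400
  ₹193,400 × 23% = ₹44,482

Standard income tax:
  ₹42,000 × 13% = ₹5,460
  ₹140,000 × 19% = ₹26,600
  ₹2,000 × 26% = ₹520
  → ₹32,580

₹44,482 > ₹32,580, so the book-profits minimum tax is the binding amount.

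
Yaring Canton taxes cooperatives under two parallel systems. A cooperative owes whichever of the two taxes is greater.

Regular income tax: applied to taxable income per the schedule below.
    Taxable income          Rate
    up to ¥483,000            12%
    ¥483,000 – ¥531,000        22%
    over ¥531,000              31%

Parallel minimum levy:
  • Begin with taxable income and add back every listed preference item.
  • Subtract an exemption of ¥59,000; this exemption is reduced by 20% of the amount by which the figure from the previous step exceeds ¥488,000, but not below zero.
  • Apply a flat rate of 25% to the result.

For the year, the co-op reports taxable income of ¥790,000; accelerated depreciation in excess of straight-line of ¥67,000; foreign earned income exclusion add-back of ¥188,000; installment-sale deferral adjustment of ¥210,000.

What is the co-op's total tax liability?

¥313,750

Parallel minimum levy:
  Adjusted income: ¥790,000 + ¥67,000 + ¥188,000 + ¥210,000 = ¥1,255,000
  Exemption: 20% × (¥1,255,000 − ¥488,000) = ¥153,400 ≥ ¥59,000, so the exemption is fully phased out
  Base: ¥1,255,000 − ¥0 = ¥1,255,000
  ¥1,255,000 × 25% = ¥313,750

Regular income tax:
  ¥483,000 × 12% = ¥57,960
  ¥48,000 × 22% = ¥10,560
  ¥259,000 × 31% = ¥80,290
  → ¥148,810

¥313,750 > ¥148,810, so the parallel minimum levy is the binding amount.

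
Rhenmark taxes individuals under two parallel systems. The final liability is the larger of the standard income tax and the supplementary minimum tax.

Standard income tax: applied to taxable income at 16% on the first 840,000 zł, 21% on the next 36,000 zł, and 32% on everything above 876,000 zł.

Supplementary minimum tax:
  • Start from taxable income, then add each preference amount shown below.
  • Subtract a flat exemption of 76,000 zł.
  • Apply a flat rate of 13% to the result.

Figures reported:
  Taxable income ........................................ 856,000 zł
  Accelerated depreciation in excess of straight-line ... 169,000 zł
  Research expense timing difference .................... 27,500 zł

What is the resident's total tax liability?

Standard income tax:
  840,000 zł × 16% = 134,400 zł
  16,000 zł × 21% = 3,360 zł
  → 137,760 zł

Supplementary minimum tax:
  Adjusted income: 856,000 zł + 169,000 zł + 27,500 zł = 1,052,500 zł
  Less exemption 76,000 zł → base 976,500 zł
  976,500 zł × 13% = 126,945 zł

137,760 zł > 126,945 zł, so the standard income tax governs.

137,760 zł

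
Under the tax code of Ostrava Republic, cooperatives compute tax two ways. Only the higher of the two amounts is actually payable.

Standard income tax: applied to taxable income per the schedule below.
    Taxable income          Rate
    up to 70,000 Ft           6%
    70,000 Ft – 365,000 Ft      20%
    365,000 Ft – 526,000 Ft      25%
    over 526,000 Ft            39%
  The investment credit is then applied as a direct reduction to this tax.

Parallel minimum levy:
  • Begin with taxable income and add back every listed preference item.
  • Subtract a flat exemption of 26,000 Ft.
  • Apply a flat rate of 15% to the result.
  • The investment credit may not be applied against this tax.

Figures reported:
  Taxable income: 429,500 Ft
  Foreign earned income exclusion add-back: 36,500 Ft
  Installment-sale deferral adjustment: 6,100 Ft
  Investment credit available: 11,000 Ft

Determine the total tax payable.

68,325 Ft

Standard income tax:
  70,000 Ft × 6% = 4,200 Ft
  295,000 Ft × 20% = 59,000 Ft
  64,500 Ft × 25% = 16,125 Ft
  → 79,325 Ft
  Less investment credit 11,000 Ft → 68,325 Ft

Parallel minimum levy:
  Adjusted income: 429,500 Ft + 36,500 Ft + 6,100 Ft = 472,100 Ft
  Less exemption 26,000 Ft → base 446,100 Ft
  446,100 Ft × 15% = 66,915 Ft

68,325 Ft > 66,915 Ft, so the standard income tax governs.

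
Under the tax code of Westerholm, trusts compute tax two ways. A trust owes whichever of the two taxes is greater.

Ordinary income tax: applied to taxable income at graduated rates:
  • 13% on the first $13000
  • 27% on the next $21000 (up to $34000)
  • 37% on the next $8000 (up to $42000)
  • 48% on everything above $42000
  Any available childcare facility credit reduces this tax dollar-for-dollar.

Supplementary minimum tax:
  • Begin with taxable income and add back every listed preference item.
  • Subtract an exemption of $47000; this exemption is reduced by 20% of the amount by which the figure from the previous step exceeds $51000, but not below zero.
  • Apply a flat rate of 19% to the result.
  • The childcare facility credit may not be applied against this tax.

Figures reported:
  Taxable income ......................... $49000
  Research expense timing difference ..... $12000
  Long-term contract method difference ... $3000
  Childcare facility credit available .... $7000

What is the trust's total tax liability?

Ordinary income tax:
  $13000 × 13% = $1690
  $21000 × 27% = $5670
  $8000 × 37% = $2960
  $7000 × 48% = $3360
  → $13680
  Less childcare facility credit $7000 → $6680

Supplementary minimum tax:
  Adjusted income: $49000 + $12000 + $3000 = $64000
  Exemption: $47000 − 20% × ($64000 − $51000) = $47000 − $2600 = $44400
  Base: $64000 − $44400 = $19600
  $19600 × 19% = $3724

$6680 > $3724, so the ordinary income tax governs.

$6680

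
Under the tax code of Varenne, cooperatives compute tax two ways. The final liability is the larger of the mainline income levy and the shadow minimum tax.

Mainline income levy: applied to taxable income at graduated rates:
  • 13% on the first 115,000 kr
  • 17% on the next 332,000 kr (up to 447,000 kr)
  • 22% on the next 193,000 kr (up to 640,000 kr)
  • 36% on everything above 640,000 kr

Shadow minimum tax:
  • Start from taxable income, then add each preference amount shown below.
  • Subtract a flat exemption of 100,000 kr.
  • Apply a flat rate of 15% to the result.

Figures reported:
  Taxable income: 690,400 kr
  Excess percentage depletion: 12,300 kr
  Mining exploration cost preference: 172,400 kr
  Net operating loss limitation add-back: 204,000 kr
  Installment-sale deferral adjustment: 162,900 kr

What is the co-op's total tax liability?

171,300 kr

Mainline income levy:
  115,000 kr × 13% = 14,950 kr
  332,000 kr × 17% = 56,440 kr
  193,000 kr × 22% = 42,460 kr
  50,400 kr × 36% = 18,144 kr
  → 131,994 kr

Shadow minimum tax:
  Adjusted income: 690,400 kr + 12,300 kr + 172,400 kr + 204,000 kr + 162,900 kr = 1,242,000 kr
  Less exemption 100,000 kr → base 1,142,000 kr
  1,142,000 kr × 15% = 171,300 kr

171,300 kr > 131,994 kr, so the shadow minimum tax is the binding amount.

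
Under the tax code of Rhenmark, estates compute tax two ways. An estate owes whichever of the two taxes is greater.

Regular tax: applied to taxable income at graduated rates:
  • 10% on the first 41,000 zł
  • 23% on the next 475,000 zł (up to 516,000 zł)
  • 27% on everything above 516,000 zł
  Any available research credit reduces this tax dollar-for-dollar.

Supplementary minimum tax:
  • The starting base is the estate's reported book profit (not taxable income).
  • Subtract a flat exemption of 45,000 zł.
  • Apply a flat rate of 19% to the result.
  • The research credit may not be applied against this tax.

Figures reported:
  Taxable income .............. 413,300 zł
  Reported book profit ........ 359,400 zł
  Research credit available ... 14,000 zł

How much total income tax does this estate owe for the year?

75,729 zł

Supplementary minimum tax:
  Base (reported book profit): 359,400 zł
  Less exemption 45,000 zł → base 314,400 zł
  314,400 zł × 19% = 59,736 zł

Regular tax:
  41,000 zł × 10% = 4,100 zł
  372,300 zł × 23% = 85,629 zł
  → 89,729 zł
  Less research credit 14,000 zł → 75,729 zł

75,729 zł > 59,736 zł, so the regular tax governs.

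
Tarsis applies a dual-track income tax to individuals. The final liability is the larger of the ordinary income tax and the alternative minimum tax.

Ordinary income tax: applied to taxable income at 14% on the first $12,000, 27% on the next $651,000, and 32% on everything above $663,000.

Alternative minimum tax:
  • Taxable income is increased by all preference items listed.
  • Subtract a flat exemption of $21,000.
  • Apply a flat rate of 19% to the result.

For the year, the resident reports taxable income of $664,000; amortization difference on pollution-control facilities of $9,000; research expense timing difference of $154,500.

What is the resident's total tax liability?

Alternative minimum tax:
  Adjusted income: $664,000 + $9,000 + $154,500 = $827,500
  Less exemption $21,000 → base $806,500
  $806,500 × 19% = $153,235

Ordinary income tax:
  $12,000 × 14% = $1,680
  $651,000 × 27% = $175,770
  $1,000 × 32% = $320
  → $177,770

$177,770 > $153,235, so the ordinary income tax governs.

$177,770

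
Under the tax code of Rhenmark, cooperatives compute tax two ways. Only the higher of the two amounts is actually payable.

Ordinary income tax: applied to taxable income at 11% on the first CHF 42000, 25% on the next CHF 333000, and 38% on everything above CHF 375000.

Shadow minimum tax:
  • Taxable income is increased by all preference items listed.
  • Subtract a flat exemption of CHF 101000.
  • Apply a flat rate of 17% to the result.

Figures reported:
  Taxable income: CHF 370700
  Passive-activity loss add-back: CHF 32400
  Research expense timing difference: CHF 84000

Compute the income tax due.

CHF 86795

Shadow minimum tax:
  Adjusted income: CHF 370700 + CHF 32400 + CHF 84000 = CHF 487100
  Less exemption CHF 101000 → base CHF 386100
  CHF 386100 × 17% = CHF 65637

Ordinary income tax:
  CHF 42000 × 11% = CHF 4620
  CHF 328700 × 25% = CHF 82175
  → CHF 86795

CHF 86795 > CHF 65637, so the ordinary income tax governs.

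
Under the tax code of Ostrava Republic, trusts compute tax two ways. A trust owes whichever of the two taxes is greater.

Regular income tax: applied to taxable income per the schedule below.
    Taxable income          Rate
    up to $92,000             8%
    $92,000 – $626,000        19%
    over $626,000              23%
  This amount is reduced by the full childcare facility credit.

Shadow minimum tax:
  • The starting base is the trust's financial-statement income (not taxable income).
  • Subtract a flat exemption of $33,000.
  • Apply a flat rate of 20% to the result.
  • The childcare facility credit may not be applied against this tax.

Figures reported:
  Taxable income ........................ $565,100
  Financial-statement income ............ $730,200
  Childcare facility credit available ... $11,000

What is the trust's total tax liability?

$139,440

Shadow minimum tax:
  Base (financial-statement income): $730,200
  Less exemption $33,000 → base $697,200
  $697,200 × 20% = $139,440

Regular income tax:
  $92,000 × 8% = $7,360
  $473,100 × 19% = $89,889
  → $97,249
  Less childcare facility credit $11,000 → $86,249

$139,440 > $86,249, so the shadow minimum tax is the binding amount.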